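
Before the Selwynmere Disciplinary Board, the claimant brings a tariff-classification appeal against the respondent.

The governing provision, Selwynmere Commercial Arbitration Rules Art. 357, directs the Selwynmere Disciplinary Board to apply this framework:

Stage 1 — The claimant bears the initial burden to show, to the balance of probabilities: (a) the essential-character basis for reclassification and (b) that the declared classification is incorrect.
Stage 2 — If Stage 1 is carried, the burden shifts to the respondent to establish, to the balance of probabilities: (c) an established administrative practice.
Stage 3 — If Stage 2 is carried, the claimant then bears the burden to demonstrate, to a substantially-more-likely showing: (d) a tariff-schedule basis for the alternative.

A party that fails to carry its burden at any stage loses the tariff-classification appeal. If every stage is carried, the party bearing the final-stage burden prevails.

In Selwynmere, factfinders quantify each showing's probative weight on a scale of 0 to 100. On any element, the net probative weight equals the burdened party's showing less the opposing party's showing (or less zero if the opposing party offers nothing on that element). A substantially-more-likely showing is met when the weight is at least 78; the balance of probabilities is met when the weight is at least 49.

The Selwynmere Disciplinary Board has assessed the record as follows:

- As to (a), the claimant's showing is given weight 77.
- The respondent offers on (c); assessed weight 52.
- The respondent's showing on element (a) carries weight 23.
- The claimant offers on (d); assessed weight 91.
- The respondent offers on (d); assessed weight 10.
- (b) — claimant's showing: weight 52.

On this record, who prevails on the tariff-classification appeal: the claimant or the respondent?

claimant

Stage 1 — burden on claimant; standard: the balance of probabilities (weight is at least 49).
    (a): 77 − 23 = 54 ≥ 49 [met]
    (b): 52 ≥ 49 [met]
  All elements met. The burden passes to the respondent.
Stage 2 — burden on respondent; standard: the balance of probabilities (weight is at least 49).
    (c): 52 ≥ 49 [met]
  Stage 2 carried; the burden shifts to the claimant.
Stage 3 — burden on claimant; standard: a substantially-more-likely showing (weight is at least 78).
    (d): 91 − 10 = 81 ≥ 78 [met]
  All elements met at the final stage.
All stages carried — the claimant prevails.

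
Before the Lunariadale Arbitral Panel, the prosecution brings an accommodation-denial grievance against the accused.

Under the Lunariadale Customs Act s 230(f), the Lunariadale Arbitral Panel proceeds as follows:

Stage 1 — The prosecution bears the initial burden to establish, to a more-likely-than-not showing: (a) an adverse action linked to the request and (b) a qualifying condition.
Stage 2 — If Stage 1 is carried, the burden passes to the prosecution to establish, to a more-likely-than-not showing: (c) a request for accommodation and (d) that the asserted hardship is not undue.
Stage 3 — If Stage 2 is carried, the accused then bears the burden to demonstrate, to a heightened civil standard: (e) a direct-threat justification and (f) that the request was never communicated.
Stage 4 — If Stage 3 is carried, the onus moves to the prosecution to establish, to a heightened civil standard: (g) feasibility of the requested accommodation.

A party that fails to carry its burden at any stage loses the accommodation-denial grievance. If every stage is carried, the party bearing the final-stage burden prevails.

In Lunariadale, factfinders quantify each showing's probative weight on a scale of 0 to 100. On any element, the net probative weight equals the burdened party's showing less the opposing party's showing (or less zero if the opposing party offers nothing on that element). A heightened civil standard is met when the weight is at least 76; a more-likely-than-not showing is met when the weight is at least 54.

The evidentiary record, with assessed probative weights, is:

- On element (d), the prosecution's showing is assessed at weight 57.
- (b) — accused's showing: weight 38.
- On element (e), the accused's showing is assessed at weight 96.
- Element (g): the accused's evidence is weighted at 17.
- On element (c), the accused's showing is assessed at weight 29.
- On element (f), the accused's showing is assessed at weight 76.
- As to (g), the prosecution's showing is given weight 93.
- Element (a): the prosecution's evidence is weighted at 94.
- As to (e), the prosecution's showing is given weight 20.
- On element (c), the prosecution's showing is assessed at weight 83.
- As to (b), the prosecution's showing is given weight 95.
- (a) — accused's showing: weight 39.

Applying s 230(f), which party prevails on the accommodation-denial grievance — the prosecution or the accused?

Stage 1 — burden on prosecution; standard: a more-likely-than-not showing (weight is at least 54).
    (a): 94 − 39 = 55 ≥ 54 [met]
    (b): 95 − 38 = 57 ≥ 54 [met]
  All elements met. The prosecution retains the burden for Stage 2.
Stage 2 — burden on prosecution; standard: a more-likely-than-not showing (weight is at least 54).
    (c): 83 − 29 = 54 ≥ 54 [met]
    (d): 57 ≥ 54 [met]
  All elements met. The burden passes to the accused.
Stage 3 — burden on accused; standard: a heightened civil standard (weight is at least 76).
    (e): 96 − 20 = 76 ≥ 76 [met]
    (f): 76 ≥ 76 [met]
  Stage 3 is satisfied; the onus moves to the prosecution.
Stage 4 — burden on prosecution; standard: a heightened civil standard (weight is at least 76).
    (g): 93 − 17 = 76 ≥ 76 [met]
  Stage 4 carried; the final stage is satisfied.
With every stage satisfied, the prosecution prevails.

prosecution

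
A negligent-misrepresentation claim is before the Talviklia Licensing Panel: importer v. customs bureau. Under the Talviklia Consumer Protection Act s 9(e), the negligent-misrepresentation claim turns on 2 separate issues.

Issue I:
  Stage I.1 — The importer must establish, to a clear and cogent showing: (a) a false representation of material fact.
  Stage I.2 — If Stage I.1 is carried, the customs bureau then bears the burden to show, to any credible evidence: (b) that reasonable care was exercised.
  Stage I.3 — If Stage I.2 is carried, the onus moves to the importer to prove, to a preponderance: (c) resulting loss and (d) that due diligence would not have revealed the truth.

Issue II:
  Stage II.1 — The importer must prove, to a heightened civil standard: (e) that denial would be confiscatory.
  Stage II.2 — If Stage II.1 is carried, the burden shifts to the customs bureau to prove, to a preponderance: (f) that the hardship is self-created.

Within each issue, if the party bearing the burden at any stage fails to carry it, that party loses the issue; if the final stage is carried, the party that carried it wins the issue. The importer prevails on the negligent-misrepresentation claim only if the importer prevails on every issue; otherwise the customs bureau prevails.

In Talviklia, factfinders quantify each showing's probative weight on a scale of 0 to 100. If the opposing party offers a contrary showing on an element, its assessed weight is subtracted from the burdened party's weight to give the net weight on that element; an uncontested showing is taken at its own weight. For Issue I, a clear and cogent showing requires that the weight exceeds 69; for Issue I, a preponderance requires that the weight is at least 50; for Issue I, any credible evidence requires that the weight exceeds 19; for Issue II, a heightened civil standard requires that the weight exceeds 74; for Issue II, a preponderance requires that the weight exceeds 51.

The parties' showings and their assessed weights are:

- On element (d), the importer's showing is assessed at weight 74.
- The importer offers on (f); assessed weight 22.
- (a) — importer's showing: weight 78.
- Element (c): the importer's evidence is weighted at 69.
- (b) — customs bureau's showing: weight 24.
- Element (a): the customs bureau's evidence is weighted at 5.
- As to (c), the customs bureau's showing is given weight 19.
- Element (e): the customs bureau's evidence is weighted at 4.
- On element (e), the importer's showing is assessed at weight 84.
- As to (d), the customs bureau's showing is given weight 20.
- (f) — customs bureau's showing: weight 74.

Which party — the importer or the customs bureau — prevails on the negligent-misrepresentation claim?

customs bureau

— Issue I —
Stage I.1 — burden on importer; standard: a clear and cogent showing (weight exceeds 69).
    (a): 78 − 5 = 73 > 69 [met]
  Stage I.1 is satisfied; the onus moves to the customs bureau.
Stage I.2 — burden on customs bureau; standard: any credible evidence (weight exceeds 19).
    (b): 24 > 19 [met]
  All elements met. The burden passes to the importer.
Stage I.3 — burden on importer; standard: a preponderance (weight is at least 50).
    (c): 69 − 19 = 50 ≥ 50 [met]
    (d): 74 − 20 = 54 ≥ 50 [met]
  Stage I.3 carried; the final stage is satisfied.
Every stage carried; the importer prevails on this issue.
— Issue II —
Stage II.1 — burden on importer; standard: a heightened civil standard (weight exceeds 74).
    (e): 84 − 4 = 80 > 74 [met]
  All elements met. The burden passes to the customs bureau.
Stage II.2 — burden on customs bureau; standard: a preponderance (weight exceeds 51).
    (f): 74 − 22 = 52 > 51 [met]
  The customs bureau carries the last stage.
All stages carried — the customs bureau prevails on this issue.
Per-issue: Issue I → importer; Issue II → customs bureau. The importer must prevail on every issue; overall, the customs bureau prevails.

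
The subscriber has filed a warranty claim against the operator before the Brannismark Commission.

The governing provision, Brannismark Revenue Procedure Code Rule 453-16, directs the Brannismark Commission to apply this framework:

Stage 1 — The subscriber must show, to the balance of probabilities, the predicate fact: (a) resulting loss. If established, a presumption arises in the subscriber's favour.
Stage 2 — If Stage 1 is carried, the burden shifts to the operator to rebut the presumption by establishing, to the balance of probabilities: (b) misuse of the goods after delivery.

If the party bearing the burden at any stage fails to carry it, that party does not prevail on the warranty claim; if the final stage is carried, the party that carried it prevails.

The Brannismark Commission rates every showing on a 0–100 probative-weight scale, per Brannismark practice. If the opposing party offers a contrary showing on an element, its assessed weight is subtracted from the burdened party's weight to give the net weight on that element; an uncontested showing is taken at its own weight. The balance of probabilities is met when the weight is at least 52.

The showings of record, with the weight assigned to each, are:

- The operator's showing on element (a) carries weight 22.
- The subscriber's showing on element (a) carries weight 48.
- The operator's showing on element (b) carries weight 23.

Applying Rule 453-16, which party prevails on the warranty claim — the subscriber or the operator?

Stage 1 — burden on subscriber; standard: the balance of probabilities (weight is at least 52).
    (a): 48 − 22 = 26 < 52 [not met]
  The subscriber does not carry Stage 1.
The operator prevails.

operator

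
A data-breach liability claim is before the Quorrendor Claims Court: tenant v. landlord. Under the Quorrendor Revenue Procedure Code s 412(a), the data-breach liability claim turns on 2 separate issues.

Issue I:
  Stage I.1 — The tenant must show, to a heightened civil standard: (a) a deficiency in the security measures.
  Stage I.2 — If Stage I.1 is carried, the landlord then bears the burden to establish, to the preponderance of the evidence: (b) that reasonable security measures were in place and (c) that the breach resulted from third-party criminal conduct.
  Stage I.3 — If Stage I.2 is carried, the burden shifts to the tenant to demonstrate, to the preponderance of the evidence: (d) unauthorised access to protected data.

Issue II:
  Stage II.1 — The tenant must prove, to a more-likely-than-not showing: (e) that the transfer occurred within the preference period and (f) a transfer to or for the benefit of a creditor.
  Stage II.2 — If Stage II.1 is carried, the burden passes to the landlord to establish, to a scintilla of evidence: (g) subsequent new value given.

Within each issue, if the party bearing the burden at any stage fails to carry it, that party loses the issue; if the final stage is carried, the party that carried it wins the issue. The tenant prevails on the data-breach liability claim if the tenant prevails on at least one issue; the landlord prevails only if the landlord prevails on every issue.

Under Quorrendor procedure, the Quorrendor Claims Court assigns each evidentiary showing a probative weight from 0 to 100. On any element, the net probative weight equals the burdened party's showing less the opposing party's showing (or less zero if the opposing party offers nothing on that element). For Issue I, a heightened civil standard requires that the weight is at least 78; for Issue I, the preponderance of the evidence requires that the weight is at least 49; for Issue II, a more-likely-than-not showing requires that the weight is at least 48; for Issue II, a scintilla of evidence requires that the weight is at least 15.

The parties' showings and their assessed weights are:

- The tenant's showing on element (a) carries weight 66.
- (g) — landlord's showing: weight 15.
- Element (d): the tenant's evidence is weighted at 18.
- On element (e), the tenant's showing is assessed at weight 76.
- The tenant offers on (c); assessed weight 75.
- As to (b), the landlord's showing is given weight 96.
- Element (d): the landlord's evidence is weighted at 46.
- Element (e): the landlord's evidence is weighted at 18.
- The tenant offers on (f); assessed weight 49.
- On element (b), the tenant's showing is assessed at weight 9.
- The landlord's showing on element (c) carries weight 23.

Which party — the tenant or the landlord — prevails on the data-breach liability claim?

— Issue I —
Stage I.1 — burden on tenant; standard: a heightened civil standard (weight is at least 78).
    (a): 66 < 78 [not met]
  Stage I.1 not carried; the tenant fails its burden.
The landlord prevails on this issue.
— Issue II —
Stage II.1 (tenant, a more-likely-than-not showing, weight is at least 48): (e) net 76−18=58 ≥ 48 — meets; (f) 49 ≥ 48 — meets.
  Stage II.1 is satisfied; the onus moves to the landlord.
Stage II.2 (landlord, a scintilla of evidence, weight is at least 15): (g) 15 ≥ 15 — meets.
  Stage II.2 carried; the final stage is satisfied.
All stages carried — the landlord prevails on this issue.
Per-issue: Issue I → landlord; Issue II → landlord. The tenant must prevail on at least one issue; overall, the landlord prevails.

landlord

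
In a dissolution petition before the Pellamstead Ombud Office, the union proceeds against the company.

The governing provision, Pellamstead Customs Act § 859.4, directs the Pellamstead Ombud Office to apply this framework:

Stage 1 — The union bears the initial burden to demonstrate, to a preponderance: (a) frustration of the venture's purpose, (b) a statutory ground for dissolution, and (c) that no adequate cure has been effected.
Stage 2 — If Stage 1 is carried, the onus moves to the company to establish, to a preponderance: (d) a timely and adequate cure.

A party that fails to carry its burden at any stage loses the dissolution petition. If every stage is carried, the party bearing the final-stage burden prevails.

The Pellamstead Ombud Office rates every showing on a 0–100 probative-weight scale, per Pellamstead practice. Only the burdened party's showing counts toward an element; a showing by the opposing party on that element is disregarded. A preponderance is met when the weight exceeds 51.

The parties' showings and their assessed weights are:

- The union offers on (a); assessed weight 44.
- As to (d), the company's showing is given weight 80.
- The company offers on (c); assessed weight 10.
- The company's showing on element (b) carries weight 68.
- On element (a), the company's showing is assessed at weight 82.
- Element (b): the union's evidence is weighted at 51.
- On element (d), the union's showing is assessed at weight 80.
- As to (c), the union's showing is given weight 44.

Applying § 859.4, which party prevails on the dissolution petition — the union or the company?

company

At Stage 1 the union must meet a preponderance (weight exceeds 51): on (a) the weight is 44 (the company's 82 is given no effect), ≤ 51, so (a) does not meet the standard; on (b) the weight is 51 (the company's 68 is given no effect), ≤ 51, so (b) does not meet the standard; on (c) the weight is 44 (the company's 10 is given no effect), ≤ 51, so (c) does not meet the standard.
  The union does not carry Stage 1.
So the company prevails.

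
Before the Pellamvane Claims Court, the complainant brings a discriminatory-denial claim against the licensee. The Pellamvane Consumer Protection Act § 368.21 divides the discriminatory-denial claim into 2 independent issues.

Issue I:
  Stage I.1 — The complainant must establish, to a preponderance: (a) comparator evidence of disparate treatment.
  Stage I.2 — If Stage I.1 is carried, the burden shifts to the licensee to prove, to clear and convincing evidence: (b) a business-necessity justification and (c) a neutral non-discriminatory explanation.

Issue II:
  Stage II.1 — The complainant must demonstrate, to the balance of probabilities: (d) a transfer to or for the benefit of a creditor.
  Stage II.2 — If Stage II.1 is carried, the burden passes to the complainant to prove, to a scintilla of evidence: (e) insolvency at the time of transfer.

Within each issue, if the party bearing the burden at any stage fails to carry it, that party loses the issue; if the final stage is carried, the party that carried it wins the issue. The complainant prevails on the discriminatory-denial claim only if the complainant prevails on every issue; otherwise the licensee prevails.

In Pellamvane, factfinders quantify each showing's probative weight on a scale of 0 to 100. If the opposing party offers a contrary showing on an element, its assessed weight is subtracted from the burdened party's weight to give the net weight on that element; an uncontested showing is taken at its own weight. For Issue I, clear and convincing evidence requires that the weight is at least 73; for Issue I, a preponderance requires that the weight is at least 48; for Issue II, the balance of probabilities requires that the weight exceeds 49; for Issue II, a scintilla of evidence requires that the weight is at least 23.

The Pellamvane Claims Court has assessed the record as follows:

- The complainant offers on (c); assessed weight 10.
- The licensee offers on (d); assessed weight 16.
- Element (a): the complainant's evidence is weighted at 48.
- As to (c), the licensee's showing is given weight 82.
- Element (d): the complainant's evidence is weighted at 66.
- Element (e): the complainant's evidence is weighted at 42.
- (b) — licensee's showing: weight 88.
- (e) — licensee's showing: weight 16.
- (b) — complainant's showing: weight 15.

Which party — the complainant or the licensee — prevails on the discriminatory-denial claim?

— Issue I —
At Stage I.1 the complainant must meet a preponderance (weight is at least 48): on (a) the weight is 48, which does reach 48, so (a) meets the standard.
  Stage I.1 carried; the burden shifts to the licensee.
At Stage I.2 the licensee must meet clear and convincing evidence (weight is at least 73): on (b) the weight is 88 less the opposing 15 gives net 73, ≥ 73, so (b) meets the standard; on (c) the weight is 82 less the opposing 10 gives net 72, which does not reach 73, so (c) does not meet the standard.
  The licensee does not carry Stage I.2.
The analysis ends at Stage I.2; the complainant prevails on this issue.
— Issue II —
At Stage II.1 the complainant must meet the balance of probabilities (weight exceeds 49): on (d) the weight is 66 less the opposing 16 gives net 50, which does exceed 49, so (d) meets the standard.
  All elements met. The complainant retains the burden for Stage II.2.
At Stage II.2 the complainant must meet a scintilla of evidence (weight is at least 23): on (e) the weight is 42 less the opposing 16 gives net 26, which does reach 23, so (e) meets the standard.
  Stage II.2 carried; the final stage is satisfied.
All stages carried — the complainant prevails on this issue.
Per-issue: Issue I → complainant; Issue II → complainant. The complainant must prevail on every issue; overall, the complainant prevails.

complainant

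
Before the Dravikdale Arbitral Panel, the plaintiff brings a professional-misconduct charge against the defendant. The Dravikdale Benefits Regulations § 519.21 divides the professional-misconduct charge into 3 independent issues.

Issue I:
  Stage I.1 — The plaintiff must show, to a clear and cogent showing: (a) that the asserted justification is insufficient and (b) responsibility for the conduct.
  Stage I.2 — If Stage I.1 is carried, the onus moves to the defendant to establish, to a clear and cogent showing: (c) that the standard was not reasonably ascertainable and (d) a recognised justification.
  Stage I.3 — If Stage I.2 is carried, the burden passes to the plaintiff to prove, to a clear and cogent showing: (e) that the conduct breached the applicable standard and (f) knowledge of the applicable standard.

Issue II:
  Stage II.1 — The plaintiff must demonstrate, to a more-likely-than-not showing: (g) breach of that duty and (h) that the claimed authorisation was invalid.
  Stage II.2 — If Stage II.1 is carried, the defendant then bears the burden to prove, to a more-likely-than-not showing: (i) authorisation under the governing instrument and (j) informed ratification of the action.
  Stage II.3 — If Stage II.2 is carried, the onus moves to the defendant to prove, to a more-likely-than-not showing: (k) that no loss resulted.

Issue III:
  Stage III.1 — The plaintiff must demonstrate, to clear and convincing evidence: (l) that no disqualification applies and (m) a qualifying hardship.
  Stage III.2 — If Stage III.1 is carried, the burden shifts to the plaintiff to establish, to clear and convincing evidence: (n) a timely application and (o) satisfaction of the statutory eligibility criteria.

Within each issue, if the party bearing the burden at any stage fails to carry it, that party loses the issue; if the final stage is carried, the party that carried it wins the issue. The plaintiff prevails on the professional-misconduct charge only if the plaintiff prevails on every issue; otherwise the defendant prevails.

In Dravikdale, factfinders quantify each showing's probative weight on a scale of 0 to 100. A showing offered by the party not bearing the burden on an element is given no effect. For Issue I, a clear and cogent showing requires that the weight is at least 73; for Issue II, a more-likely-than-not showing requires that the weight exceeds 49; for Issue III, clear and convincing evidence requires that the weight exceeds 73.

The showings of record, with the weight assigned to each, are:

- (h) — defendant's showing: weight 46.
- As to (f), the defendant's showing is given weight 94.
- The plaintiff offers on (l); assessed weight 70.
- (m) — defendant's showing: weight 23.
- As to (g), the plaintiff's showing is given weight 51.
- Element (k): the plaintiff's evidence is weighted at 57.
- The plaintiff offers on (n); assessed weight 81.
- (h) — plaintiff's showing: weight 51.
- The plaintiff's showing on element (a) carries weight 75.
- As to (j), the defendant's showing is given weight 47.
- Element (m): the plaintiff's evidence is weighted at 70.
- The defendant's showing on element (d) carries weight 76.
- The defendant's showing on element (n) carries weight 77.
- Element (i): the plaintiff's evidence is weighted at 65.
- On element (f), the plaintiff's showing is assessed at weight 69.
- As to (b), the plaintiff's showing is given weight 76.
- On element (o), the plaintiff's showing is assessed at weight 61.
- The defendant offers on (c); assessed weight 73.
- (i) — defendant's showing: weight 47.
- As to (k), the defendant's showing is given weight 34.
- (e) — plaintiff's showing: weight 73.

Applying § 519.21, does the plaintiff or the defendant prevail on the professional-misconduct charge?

— Issue I —
At Stage I.1 the plaintiff must meet a clear and cogent showing (weight is at least 73): on (a) the weight is 75, which does reach 73, so (a) meets the standard; on (b) the weight is 76, ≥ 73, so (b) meets the standard.
  All elements met. The burden passes to the defendant.
At Stage I.2 the defendant must meet a clear and cogent showing (weight is at least 73): on (c) the weight is 73, ≥ 73, so (c) meets the standard; on (d) the weight is 76, ≥ 73, so (d) meets the standard.
  The defendant carries Stage I.2; the plaintiff now bears the burden.
At Stage I.3 the plaintiff must meet a clear and cogent showing (weight is at least 73): on (e) the weight is 73, ≥ 73, so (e) meets the standard; on (f) the weight is 69 (the defendant's 94 is given no effect), < 73, so (f) does not meet the standard.
  Not every element is met, so the plaintiff fails to carry Stage I.3.
The defendant prevails on this issue.
— Issue II —
At Stage II.1 the plaintiff must meet a more-likely-than-not showing (weight exceeds 49): on (g) the weight is 51, which does exceed 49, so (g) meets the standard; on (h) the weight is 51 (the defendant's 46 is given no effect), which does exceed 49, so (h) meets the standard.
  Stage II.1 carried; the burden shifts to the defendant.
At Stage II.2 the defendant must meet a more-likely-than-not showing (weight exceeds 49): on (i) the weight is 47 (the plaintiff's 65 is given no effect), ≤ 49, so (i) does not meet the standard; on (j) the weight is 47, which does not exceed 49, so (j) does not meet the standard.
  The defendant does not carry Stage II.2.
So the plaintiff prevails on this issue.
— Issue III —
At Stage III.1 the plaintiff must meet clear and convincing evidence (weight exceeds 73): on (l) the weight is 70, ≤ 73, so (l) does not meet the standard; on (m) the weight is 70 (the defendant's 23 is given no effect), ≤ 73, so (m) does not meet the standard.
  Stage III.1 not carried; the plaintiff fails its burden.
So the defendant prevails on this issue.
Per-issue: Issue I → defendant; Issue II → plaintiff; Issue III → defendant. The plaintiff must prevail on every issue; overall, the defendant prevails.

defendant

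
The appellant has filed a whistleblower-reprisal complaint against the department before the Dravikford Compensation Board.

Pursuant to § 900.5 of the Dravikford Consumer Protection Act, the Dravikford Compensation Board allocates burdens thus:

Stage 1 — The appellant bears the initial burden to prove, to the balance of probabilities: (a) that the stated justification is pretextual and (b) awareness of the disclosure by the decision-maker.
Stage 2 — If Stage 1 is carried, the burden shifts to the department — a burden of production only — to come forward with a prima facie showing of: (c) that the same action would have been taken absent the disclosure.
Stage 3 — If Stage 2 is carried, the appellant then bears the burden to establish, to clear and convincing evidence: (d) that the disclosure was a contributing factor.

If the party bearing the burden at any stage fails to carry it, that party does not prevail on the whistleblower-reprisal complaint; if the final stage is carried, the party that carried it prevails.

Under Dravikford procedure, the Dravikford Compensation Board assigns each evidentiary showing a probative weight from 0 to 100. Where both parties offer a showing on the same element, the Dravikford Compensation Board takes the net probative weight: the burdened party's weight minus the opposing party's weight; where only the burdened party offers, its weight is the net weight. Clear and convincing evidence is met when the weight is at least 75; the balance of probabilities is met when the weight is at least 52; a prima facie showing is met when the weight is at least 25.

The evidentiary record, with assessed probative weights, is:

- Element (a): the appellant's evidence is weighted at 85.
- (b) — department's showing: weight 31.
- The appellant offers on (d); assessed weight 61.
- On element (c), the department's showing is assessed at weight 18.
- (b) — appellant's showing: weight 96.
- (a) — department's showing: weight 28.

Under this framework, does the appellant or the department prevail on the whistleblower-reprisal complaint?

Stage 1 (appellant, the balance of probabilities, weight is at least 52): (a) net 85−28=57 ≥ 52 — meets; (b) net 96−31=65 ≥ 52 — meets.
  Stage 1 is satisfied; the onus moves to the department.
Stage 2 (department, a prima facie showing, weight is at least 25): (c) 18 < 25 — fails.
  Not every element is met, so the department fails to carry Stage 2.
The analysis ends at Stage 2; the appellant prevails.

appellant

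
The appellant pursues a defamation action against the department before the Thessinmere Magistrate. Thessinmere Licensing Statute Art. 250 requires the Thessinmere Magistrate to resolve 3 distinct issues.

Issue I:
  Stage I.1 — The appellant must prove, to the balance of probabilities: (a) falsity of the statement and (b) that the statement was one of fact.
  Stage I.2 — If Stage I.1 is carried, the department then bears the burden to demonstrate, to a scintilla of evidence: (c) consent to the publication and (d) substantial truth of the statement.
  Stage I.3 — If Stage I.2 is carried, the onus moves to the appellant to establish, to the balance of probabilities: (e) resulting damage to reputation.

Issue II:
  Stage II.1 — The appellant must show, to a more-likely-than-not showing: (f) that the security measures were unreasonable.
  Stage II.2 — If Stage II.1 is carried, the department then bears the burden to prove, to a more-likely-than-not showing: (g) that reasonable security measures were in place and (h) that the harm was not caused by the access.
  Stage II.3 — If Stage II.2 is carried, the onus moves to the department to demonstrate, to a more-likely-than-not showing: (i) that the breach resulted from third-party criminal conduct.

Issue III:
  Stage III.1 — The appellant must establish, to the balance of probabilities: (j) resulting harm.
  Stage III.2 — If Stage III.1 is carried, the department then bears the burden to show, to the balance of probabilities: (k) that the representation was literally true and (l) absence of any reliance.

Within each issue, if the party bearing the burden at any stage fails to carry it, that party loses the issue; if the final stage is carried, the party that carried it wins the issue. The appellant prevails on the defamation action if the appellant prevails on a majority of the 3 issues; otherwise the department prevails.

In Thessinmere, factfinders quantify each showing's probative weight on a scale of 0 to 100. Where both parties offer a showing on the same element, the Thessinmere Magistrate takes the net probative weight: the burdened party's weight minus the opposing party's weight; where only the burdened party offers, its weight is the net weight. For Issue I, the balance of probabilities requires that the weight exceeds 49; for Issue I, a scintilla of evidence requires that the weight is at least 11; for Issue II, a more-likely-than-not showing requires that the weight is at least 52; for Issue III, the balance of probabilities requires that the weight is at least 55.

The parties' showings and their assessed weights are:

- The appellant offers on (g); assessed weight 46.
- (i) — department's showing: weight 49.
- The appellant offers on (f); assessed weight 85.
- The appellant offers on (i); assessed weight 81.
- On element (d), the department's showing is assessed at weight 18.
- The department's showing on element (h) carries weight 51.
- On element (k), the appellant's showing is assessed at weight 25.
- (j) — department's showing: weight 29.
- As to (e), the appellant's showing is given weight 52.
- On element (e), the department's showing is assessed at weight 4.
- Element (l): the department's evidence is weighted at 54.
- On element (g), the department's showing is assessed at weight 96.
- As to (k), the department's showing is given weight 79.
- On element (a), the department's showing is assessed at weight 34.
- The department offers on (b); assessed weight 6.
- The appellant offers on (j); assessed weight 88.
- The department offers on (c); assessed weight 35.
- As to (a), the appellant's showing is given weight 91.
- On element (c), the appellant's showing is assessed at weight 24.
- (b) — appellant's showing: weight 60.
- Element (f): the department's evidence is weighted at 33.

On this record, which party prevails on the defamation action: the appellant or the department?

appellant

— Issue I —
Stage I.1 — burden on appellant; standard: the balance of probabilities (weight exceeds 49).
    (a): 91 − 34 = 57 > 49 [met]
    (b): 60 − 6 = 54 > 49 [met]
  Stage I.1 carried; the burden shifts to the department.
Stage I.2 — burden on department; standard: a scintilla of evidence (weight is at least 11).
    (c): 35 − 24 = 11 ≥ 11 [met]
    (d): 18 ≥ 11 [met]
  All elements met. The burden passes to the appellant.
Stage I.3 — burden on appellant; standard: the balance of probabilities (weight exceeds 49).
    (e): 52 − 4 = 48 ≤ 49 [not met]
  Not every element is met, so the appellant fails to carry Stage I.3.
The analysis ends at Stage I.3; the department prevails on this issue.
— Issue II —
At Stage II.1 the appellant must meet a more-likely-than-not showing (weight is at least 52): on (f) the weight is 85 less the opposing 33 gives net 52, ≥ 52, so (f) meets the standard.
  The appellant carries Stage II.1; the department now bears the burden.
At Stage II.2 the department must meet a more-likely-than-not showing (weight is at least 52): on (g) the weight is 96 less the opposing 46 gives net 50, which does not reach 52, so (g) does not meet the standard; on (h) the weight is 51, which does not reach 52, so (h) does not meet the standard.
  The department does not carry Stage II.2.
The appellant prevails on this issue.
— Issue III —
Stage III.1 (appellant, the balance of probabilities, weight is at least 55): (j) net 88−29=59 ≥ 55 — meets.
  Stage III.1 carried; the burden shifts to the department.
Stage III.2 (department, the balance of probabilities, weight is at least 55): (k) net 79−25=54 < 55 — fails; (l) 54 < 55 — fails.
  Not every element is met, so the department fails to carry Stage III.2.
So the appellant prevails on this issue.
Per-issue: Issue I → department; Issue II → appellant; Issue III → appellant. The appellant must prevail on a majority of issues; overall, the appellant prevails.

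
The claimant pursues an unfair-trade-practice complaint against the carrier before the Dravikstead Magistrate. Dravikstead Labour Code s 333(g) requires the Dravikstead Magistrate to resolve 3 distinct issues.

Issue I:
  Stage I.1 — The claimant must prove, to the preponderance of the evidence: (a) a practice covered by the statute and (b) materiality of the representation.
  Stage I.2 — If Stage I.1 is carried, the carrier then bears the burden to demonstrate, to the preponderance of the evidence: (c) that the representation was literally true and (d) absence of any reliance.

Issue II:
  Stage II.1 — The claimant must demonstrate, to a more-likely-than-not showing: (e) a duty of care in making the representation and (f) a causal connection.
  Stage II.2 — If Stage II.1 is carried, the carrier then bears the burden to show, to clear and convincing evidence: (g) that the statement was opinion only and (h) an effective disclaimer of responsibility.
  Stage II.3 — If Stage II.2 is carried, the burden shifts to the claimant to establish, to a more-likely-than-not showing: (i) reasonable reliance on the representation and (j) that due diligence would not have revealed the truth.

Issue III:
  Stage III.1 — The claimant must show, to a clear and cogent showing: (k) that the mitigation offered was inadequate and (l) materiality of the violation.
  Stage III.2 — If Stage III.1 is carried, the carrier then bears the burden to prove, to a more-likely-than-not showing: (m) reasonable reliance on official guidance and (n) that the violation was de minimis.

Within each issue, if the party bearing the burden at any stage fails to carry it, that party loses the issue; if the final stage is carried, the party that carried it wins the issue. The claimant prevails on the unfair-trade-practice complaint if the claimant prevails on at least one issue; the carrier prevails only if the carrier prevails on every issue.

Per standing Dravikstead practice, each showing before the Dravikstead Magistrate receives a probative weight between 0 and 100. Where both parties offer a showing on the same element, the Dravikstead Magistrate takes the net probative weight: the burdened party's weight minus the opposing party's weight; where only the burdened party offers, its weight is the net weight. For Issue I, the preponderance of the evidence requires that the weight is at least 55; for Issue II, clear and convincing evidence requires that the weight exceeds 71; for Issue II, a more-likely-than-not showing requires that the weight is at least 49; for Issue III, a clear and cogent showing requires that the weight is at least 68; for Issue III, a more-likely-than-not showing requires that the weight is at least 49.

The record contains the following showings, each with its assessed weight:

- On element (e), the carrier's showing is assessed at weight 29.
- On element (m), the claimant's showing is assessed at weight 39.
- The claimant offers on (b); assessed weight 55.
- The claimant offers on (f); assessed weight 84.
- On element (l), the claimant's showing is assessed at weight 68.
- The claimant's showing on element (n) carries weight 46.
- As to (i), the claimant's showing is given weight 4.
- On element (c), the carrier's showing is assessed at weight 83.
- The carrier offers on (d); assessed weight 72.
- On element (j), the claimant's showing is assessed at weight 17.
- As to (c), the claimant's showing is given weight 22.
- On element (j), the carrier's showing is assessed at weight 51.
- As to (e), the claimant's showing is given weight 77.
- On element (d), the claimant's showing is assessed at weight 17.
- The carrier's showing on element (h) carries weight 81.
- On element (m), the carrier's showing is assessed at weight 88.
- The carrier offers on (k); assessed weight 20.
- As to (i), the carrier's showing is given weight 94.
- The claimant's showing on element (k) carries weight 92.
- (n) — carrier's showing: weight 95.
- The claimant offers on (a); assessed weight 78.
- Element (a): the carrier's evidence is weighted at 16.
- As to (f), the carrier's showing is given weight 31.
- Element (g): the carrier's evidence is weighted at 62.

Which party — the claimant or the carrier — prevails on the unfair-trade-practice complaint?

— Issue I —
Stage I.1 — burden on claimant; standard: the preponderance of the evidence (weight is at least 55).
    (a): 78 − 16 = 62 ≥ 55 [met]
    (b): 55 ≥ 55 [met]
  All elements met. The burden passes to the carrier.
Stage I.2 — burden on carrier; standard: the preponderance of the evidence (weight is at least 55).
    (c): 83 − 22 = 61 ≥ 55 [met]
    (d): 72 − 17 = 55 ≥ 55 [met]
  Stage I.2 carried; the final stage is satisfied.
Every stage carried; the carrier prevails on this issue.
— Issue II —
At Stage II.1 the claimant must meet a more-likely-than-not showing (weight is at least 49): on (e) the weight is 77 less the opposing 29 gives net 48, which does not reach 49, so (e) does not meet the standard; on (f) the weight is 84 less the opposing 31 gives net 53, ≥ 49, so (f) meets the standard.
  Not every element is met, so the claimant fails to carry Stage II.1.
The carrier prevails on this issue.
— Issue III —
At Stage III.1 the claimant must meet a clear and cogent showing (weight is at least 68): on (k) the weight is 92 less the opposing 20 gives net 72, ≥ 68, so (k) meets the standard; on (l) the weight is 68, which does reach 68, so (l) meets the standard.
  Stage III.1 is satisfied; the onus moves to the carrier.
At Stage III.2 the carrier must meet a more-likely-than-not showing (weight is at least 49): on (m) the weight is 88 less the opposing 39 gives net 49, which does reach 49, so (m) meets the standard; on (n) the weight is 95 less the opposing 46 gives net 49, ≥ 49, so (n) meets the standard.
  All elements met at the final stage.
With every stage satisfied, the carrier prevails on this issue.
Per-issue: Issue I → carrier; Issue II → carrier; Issue III → carrier. The claimant must prevail on at least one issue; overall, the carrier prevails.

carrier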